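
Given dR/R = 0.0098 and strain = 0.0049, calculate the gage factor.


GF = (dR/R) / epsilon
= 0.0098 / 0.0049
= 2.0000

2.0000


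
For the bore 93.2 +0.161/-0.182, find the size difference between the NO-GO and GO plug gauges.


GO = nominal - lower_tol (smallest hole = maximum material condition)
GO = 93.2 - 0.182 = 93.018
NO-GO = nominal + upper_tol (largest hole = least material condition)
NO-GO = 93.2 + 0.161 = 93.361
spread = NO-GO - GO = 93.361 - 93.018 = 0.3430

0.3430


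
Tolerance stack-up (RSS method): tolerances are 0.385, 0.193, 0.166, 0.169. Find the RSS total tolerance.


RSS = sqrt(0.385^2 + 0.193^2 + 0.166^2 + 0.169^2)
= sqrt(0.241591)
= 0.4915

0.4915


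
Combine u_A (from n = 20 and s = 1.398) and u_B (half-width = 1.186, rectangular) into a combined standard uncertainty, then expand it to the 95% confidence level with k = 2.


u_A = s / sqrt(n) = 1.398 / sqrt(20) = 0.3126023
u_B = half_width / sqrt(3) = 1.186 / sqrt(3) = 0.68473742
uc = sqrt(u_A^2 + u_B^2) = sqrt(0.3126023^2 + 0.68473742^2) = 0.75271876
U = k * uc = 2 * 0.75271876
U = 1.5054

1.5054


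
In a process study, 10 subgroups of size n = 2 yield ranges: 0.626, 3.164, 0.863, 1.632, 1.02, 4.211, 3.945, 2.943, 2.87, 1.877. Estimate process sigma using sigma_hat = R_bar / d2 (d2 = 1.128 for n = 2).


R_bar = (0.626 + 3.164 + 0.863 + 1.632 + 1.02 + 4.211 + 3.945 + 2.943 + 2.87 + 1.877) / 10
R_bar = 23.151 / 10 = 2.3151
sigma_hat = R_bar / d2 = 2.3151 / 1.128 = 2.0524

2.0524


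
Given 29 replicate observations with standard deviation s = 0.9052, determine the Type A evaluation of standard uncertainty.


u_A = s / sqrt(n)
u_A = 0.9052 / sqrt(29)
u_A = 0.9052 / 5.3851648
u_A = 0.1681

0.1681


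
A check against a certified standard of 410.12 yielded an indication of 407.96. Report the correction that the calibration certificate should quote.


Correction = standard - reading
= 410.12 - 407.96
= 2.1600

2.1600


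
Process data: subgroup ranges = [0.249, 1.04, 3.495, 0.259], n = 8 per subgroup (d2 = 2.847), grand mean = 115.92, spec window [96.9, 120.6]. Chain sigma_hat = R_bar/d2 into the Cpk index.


R_bar = (0.249 + 1.04 + 3.495 + 0.259) / 4 = 1.26075
sigma = R_bar / d2 = 1.26075 / 2.847 = 0.44283456
Cp = (USL - LSL)/(6*sigma) = (120.6 - 96.9)/(6*0.44283456) = 8.9198
Cpu = (120.6 - 115.92)/(3*0.44283456) = 3.5228
Cpl = (115.92 - 96.9)/(3*0.44283456) = 14.3169
Cpk = min(Cpu, Cpl) = 3.5228

3.5228


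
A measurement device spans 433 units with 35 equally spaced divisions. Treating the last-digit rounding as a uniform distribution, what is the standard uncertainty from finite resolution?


resolution = range / divisions
resolution = 433 / 35 = 12.371429
u_res = resolution / (2*sqrt(3))
u_res = 12.371429 / 3.4641016
u_res = 3.5713

3.5713


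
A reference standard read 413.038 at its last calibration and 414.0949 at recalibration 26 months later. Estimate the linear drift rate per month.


rate = (v2 - v1) / months
= (414.0949 - 413.038) / 26
= 1.0569 / 26
= 0.0406

0.0406


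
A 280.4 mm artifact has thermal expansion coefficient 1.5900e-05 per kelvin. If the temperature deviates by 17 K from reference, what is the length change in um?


dL = L * alpha * dT
= 280.4 * 1.5900e-05 * 17
= 0.0757921 mm
dL_um = 0.0757921 * 1000 = 75.7921 um

75.7921


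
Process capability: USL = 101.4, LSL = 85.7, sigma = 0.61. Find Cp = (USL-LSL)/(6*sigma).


Cp = (USL - LSL) / (6 * sigma)
= (101.4 - 85.7) / (6 * 0.61)
= 15.7000 / 3.6600
= 4.2896

4.2896


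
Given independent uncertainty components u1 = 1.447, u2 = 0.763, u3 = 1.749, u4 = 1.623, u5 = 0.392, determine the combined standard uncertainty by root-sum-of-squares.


uc = sqrt(1.447^2 + 0.763^2 + 1.749^2 + 1.623^2 + 0.392^2)
uc = sqrt(8.522772)
uc = 2.9194

2.9194


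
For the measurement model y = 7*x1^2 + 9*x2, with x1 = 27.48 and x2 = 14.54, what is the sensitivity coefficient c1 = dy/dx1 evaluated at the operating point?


y = 7*x1^2 + 9*x2
dy/dx1 = 2*7*x1
Evaluate at x1 = 27.48: c1 = 14 * 27.48
c1 = 384.7200

384.7200


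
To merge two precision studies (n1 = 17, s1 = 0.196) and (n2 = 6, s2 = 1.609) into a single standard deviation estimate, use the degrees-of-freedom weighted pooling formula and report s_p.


s_p = sqrt(((n1-1)*s1^2 + (n2-1)*s2^2) / (n1+n2-2))
numerator = (17-1)*0.196^2 + (6-1)*1.609^2 = 0.614656 + 12.944405 = 13.559061
denominator = 17 + 6 - 2 = 21
s_p^2 = 13.559061 / 21 = 0.64566957
s_p = sqrt(0.64566957) = 0.8035

0.8035


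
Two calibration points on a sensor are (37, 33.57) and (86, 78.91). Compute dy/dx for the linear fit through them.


slope = (y2 - y1) / (x2 - x1)
= (78.91 - 33.57) / (86 - 37)
= 45.3400 / 49
= 0.9253

0.9253


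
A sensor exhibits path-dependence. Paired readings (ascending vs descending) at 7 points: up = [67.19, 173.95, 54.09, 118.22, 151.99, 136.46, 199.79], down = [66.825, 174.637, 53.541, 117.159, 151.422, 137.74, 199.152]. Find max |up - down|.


|67.19 - 66.825| = 0.3650
|173.95 - 174.637| = 0.6870
|54.09 - 53.541| = 0.5490
|118.22 - 117.159| = 1.0610
|151.99 - 151.422| = 0.5680
|136.46 - 137.74| = 1.2800
|199.79 - 199.152| = 0.6380
hysteresis = max(diffs) = 1.2800

1.2800


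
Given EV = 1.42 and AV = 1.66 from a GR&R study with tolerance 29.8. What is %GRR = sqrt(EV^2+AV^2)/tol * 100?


GRR = sqrt(EV^2 + AV^2) = sqrt(1.42^2 + 1.66^2) = 2.1844908
%GRR = GRR / tol * 100 = 2.1844908 / 29.8 * 100
%GRR = 7.3305

7.3305


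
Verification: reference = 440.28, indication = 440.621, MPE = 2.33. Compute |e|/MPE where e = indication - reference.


e = indication - reference = 440.621 - 440.28 = 0.3410
|e| = 0.3410
ratio = |e| / MPE = 0.3410 / 2.33
ratio = 0.1464

0.1464


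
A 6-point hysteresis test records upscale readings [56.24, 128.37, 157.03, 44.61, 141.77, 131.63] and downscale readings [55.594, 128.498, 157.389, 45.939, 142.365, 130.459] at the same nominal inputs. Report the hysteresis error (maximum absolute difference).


|56.24 - 55.594| = 0.6460
|128.37 - 128.498| = 0.1280
|157.03 - 157.389| = 0.3590
|44.61 - 45.939| = 1.3290
|141.77 - 142.365| = 0.5950
|131.63 - 130.459| = 1.1710
hysteresis = max(diffs) = 1.3290

1.3290


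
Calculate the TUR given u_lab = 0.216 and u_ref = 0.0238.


TUR = u_lab / u_ref
= 0.216 / 0.0238
= 9.0756

9.0756


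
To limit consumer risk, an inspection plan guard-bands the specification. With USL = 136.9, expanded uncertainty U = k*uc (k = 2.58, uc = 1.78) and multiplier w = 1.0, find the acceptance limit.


U = k * uc = 2.58 * 1.78 = 4.5924
guard band g = w * U = 1.0 * 4.5924 = 4.5924
AL = USL - g = 136.9 - 4.5924
AL = 132.3076

132.3076


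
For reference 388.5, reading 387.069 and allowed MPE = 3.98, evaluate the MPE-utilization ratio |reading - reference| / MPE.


e = indication - reference = 387.069 - 388.5 = -1.4310
|e| = 1.4310
ratio = |e| / MPE = 1.4310 / 3.98
ratio = 0.3595

0.3595


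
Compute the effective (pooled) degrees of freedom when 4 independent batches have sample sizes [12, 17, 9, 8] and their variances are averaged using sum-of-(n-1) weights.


nu = sum_i (n_i - 1)
nu = ((12 - 1) + (17 - 1) + (9 - 1) + (8 - 1))
nu = 11 + 16 + 8 + 7
nu = 42

42


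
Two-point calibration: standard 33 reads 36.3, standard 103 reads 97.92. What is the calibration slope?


slope = (y2 - y1) / (x2 - x1)
= (97.92 - 36.3) / (103 - 33)
= 61.6200 / 70
= 0.8803

0.8803


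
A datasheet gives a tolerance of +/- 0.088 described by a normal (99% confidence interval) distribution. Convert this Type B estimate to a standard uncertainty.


u_B = half_width / 2.576
u_B = 0.088 / 2.576
u_B = 0.0342

0.0342


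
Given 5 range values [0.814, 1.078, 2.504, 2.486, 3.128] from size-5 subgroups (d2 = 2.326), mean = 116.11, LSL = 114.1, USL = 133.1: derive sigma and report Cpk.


R_bar = (0.814 + 1.078 + 2.504 + 2.486 + 3.128) / 5 = 2.002
sigma = R_bar / d2 = 2.002 / 2.326 = 0.86070507
Cp = (USL - LSL)/(6*sigma) = (133.1 - 114.1)/(6*0.86070507) = 3.6792
Cpu = (133.1 - 116.11)/(3*0.86070507) = 6.5799
Cpl = (116.11 - 114.1)/(3*0.86070507) = 0.7784
Cpk = min(Cpu, Cpl) = 0.7784

0.7784


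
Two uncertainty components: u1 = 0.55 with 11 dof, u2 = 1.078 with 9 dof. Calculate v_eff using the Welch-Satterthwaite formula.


uc = sqrt(u1^2 + u2^2) = sqrt(0.55^2 + 1.078^2) = 1.2102
v_eff = uc^4 / (u1^4/v1 + u2^4/v2)
= 1.2102^4 / (0.55^4/11 + 1.078^4/9)
= 2.1450064 / 0.15836755
v_eff = 13.5445

13.5445


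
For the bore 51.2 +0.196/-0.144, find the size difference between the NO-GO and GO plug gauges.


GO = nominal - lower_tol (smallest hole = maximum material condition)
GO = 51.2 - 0.144 = 51.056
NO-GO = nominal + upper_tol (largest hole = least material condition)
NO-GO = 51.2 + 0.196 = 51.396
spread = NO-GO - GO = 51.396 - 51.056 = 0.3400

0.3400


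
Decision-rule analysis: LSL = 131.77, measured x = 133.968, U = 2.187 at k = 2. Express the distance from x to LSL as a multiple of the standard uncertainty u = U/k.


u = U / k = 2.187 / 2 = 1.0935
margin = |LSL - x| = |131.77 - 133.968| = 2.198
z = margin / u = 2.198 / 1.0935
z = 2.0101

2.0101


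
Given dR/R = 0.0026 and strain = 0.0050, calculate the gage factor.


GF = (dR/R) / epsilon
= 0.0026 / 0.0050
= 0.5200

0.5200


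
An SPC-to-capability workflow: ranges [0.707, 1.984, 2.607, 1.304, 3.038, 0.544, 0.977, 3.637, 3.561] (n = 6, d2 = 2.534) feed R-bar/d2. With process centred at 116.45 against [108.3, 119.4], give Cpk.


R_bar = (0.707 + 1.984 + 2.607 + 1.304 + 3.038 + 0.544 + 0.977 + 3.637 + 3.561) / 9 = 2.0398889
sigma = R_bar / d2 = 2.0398889 / 2.534 = 0.80500746
Cp = (USL - LSL)/(6*sigma) = (119.4 - 108.3)/(6*0.80500746) = 2.2981
Cpu = (119.4 - 116.45)/(3*0.80500746) = 1.2215
Cpl = (116.45 - 108.3)/(3*0.80500746) = 3.3747
Cpk = min(Cpu, Cpl) = 1.2215

1.2215


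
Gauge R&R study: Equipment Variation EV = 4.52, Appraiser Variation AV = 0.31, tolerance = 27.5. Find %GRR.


GRR = sqrt(EV^2 + AV^2) = sqrt(4.52^2 + 0.31^2) = 4.5306181
%GRR = GRR / tol * 100 = 4.5306181 / 27.5 * 100
%GRR = 16.4750

16.4750


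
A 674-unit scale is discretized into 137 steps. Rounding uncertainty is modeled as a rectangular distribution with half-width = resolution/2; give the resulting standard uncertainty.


resolution = range / divisions
resolution = 674 / 137 = 4.919708
u_res = resolution / (2*sqrt(3))
u_res = 4.919708 / 3.4641016
u_res = 1.4202

1.4202


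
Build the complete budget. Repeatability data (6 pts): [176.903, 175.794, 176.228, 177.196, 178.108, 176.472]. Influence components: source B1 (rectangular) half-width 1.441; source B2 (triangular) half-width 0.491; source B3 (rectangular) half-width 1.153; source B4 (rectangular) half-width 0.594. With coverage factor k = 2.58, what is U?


mean = (176.903 + 175.794 + 176.228 + 177.196 + 178.108 + 176.472) / 6 = 176.7835
s = sqrt(sum((x - mean)^2)/(n-1)) = 0.81528639
u_A = s / sqrt(n) = 0.81528639 / sqrt(6) = 0.33283927
u_B1 = 1.441 / sqrt(3) = 0.83196174
u_B2 = 0.491 / sqrt(6) = 0.20044991
u_B3 = 1.153 / sqrt(3) = 0.66568486
u_B4 = 0.594 / sqrt(3) = 0.34294606
uc = sqrt(0.33283927^2 + 0.83196174^2 + 0.20044991^2 + 0.66568486^2 + 0.34294606^2) = 1.1848505
U = k * uc = 2.58 * 1.1848505
U = 3.0569

3.0569


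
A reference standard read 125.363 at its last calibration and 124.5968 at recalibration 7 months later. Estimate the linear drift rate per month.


rate = (v2 - v1) / months
= (124.5968 - 125.363) / 7
= -0.7662 / 7
= -0.1095

-0.1095


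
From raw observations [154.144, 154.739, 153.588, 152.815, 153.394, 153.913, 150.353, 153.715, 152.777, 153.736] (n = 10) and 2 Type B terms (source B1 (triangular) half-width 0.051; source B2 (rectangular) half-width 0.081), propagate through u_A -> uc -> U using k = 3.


mean = (154.144 + 154.739 + 153.588 + 152.815 + 153.394 + 153.913 + 150.353 + 153.715 + 152.777 + 153.736) / 10 = 153.3174
s = sqrt(sum((x - mean)^2)/(n-1)) = 1.1927309
u_A = s / sqrt(n) = 1.1927309 / sqrt(10) = 0.37717463
u_B1 = 0.051 / sqrt(6) = 0.020820663
u_B2 = 0.081 / sqrt(3) = 0.046765372
uc = sqrt(0.37717463^2 + 0.020820663^2 + 0.046765372^2) = 0.38063263
U = k * uc = 3 * 0.38063263
U = 1.1419

1.1419


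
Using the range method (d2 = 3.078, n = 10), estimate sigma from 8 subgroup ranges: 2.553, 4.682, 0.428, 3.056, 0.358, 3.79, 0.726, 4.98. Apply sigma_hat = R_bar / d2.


R_bar = (2.553 + 4.682 + 0.428 + 3.056 + 0.358 + 3.79 + 0.726 + 4.98) / 8
R_bar = 20.573 / 8 = 2.571625
sigma_hat = R_bar / d2 = 2.571625 / 3.078 = 0.8355

0.8355


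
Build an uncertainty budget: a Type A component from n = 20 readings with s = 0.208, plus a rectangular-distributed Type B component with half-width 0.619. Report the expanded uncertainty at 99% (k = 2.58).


u_A = s / sqrt(n) = 0.208 / sqrt(20) = 0.046510214
u_B = half_width / sqrt(3) = 0.619 / sqrt(3) = 0.35737982
uc = sqrt(u_A^2 + u_B^2) = sqrt(0.046510214^2 + 0.35737982^2) = 0.36039358
U = k * uc = 2.58 * 0.36039358
U = 0.9298

0.9298


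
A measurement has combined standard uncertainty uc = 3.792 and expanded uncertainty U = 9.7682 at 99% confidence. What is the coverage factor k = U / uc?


k = U / uc
k = 9.7682 / 3.792
k = 2.576

2.576


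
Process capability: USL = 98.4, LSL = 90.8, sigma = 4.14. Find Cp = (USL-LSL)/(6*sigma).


Cp = (USL - LSL) / (6 * sigma)
= (98.4 - 90.8) / (6 * 4.14)
= 7.6000 / 24.8400
= 0.3060

0.3060


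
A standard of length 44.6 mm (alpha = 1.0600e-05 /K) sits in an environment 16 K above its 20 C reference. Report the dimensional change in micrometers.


dL = L * alpha * dT
= 44.6 * 1.0600e-05 * 16
= 0.0075642 mm
dL_um = 0.0075642 * 1000 = 7.5642 um

7.5642


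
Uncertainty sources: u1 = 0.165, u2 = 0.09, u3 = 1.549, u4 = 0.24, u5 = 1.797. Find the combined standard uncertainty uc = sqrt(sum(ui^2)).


uc = sqrt(0.165^2 + 0.09^2 + 1.549^2 + 0.24^2 + 1.797^2)
uc = sqrt(5.721535)
uc = 2.3920

2.3920


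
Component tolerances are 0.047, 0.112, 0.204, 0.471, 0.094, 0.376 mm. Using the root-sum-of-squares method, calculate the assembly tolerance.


RSS = sqrt(0.047^2 + 0.112^2 + 0.204^2 + 0.471^2 + 0.094^2 + 0.376^2)
= sqrt(0.428422)
= 0.6545

0.6545


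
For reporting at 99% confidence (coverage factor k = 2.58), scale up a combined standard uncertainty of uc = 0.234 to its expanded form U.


U = k * uc
U = 2.58 * 0.234
U = 0.6037

0.6037


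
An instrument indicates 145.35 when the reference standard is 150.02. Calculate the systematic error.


Systematic error = measured - true
= 145.35 - 150.02
= -4.6700

-4.6700


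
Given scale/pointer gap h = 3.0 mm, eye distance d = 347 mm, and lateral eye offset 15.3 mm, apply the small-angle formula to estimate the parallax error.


error = h * offset / d
= 3.0 * 15.3 / 347
= 0.1323

0.1323


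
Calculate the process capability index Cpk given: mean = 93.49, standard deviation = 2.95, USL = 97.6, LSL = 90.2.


Cpu = (USL - mean) / (3*sigma) = (97.6 - 93.49) / (3*2.95) = 0.4644
Cpl = (mean - LSL) / (3*sigma) = (93.49 - 90.2) / (3*2.95) = 0.3718
Cpk = min(Cpu, Cpl) = 0.3718

0.3718


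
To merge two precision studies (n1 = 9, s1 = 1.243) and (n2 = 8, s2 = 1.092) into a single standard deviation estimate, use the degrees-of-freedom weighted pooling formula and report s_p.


s_p = sqrt(((n1-1)*s1^2 + (n2-1)*s2^2) / (n1+n2-2))
numerator = (9-1)*1.243^2 + (8-1)*1.092^2 = 12.360392 + 8.347248 = 20.70764
denominator = 9 + 8 - 2 = 15
s_p^2 = 20.70764 / 15 = 1.3805093
s_p = sqrt(1.3805093) = 1.1750

1.1750


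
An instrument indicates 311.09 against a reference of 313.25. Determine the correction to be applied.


Correction = standard - reading
= 313.25 - 311.09
= 2.1600

2.1600


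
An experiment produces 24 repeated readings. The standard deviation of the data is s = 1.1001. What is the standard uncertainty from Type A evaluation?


u_A = s / sqrt(n)
u_A = 1.1001 / sqrt(24)
u_A = 1.1001 / 4.8989795
u_A = 0.2246

0.2246


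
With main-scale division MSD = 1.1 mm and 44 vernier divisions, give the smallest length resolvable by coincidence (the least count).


LC = MSD / n_div
= 1.1 / 44
= 0.0250

0.0250


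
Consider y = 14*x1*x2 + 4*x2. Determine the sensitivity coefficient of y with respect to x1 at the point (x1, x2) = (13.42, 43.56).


y = 14*x1*x2 + 4*x2
dy/dx1 = 14*x2
Evaluate at x2 = 43.56: c1 = 14 * 43.56
c1 = 609.8400

609.8400


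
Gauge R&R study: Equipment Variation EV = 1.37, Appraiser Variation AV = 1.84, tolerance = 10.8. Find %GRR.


GRR = sqrt(EV^2 + AV^2) = sqrt(1.37^2 + 1.84^2) = 2.2940139
%GRR = GRR / tol * 100 = 2.2940139 / 10.8 * 100
%GRR = 21.2409

21.2409


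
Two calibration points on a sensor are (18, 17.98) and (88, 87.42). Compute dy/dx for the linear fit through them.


slope = (y2 - y1) / (x2 - x1)
= (87.42 - 17.98) / (88 - 18)
= 69.4400 / 70
= 0.9920

0.9920


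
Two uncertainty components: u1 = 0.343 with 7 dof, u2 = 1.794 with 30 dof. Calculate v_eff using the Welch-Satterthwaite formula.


uc = sqrt(u1^2 + u2^2) = sqrt(0.343^2 + 1.794^2) = 1.8264953
v_eff = uc^4 / (u1^4/v1 + u2^4/v2)
= 1.8264953^4 / (0.343^4/7 + 1.794^4/30)
= 11.129464 / 0.347255
v_eff = 32.0498

32.0498


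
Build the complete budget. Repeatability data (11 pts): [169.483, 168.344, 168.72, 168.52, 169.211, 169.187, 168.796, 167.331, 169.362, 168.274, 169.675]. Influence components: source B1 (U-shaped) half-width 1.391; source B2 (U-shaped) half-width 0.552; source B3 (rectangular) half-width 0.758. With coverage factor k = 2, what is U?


mean = (169.483 + 168.344 + 168.72 + 168.52 + 169.211 + 169.187 + 168.796 + 167.331 + 169.362 + 168.274 + 169.675) / 11 = 168.8093636
s = sqrt(sum((x - mean)^2)/(n-1)) = 0.67772211
u_A = s / sqrt(n) = 0.67772211 / sqrt(11) = 0.2043409
u_B1 = 1.391 / sqrt(2) = 0.98358553
u_B2 = 0.552 / sqrt(2) = 0.39032294
u_B3 = 0.758 / sqrt(3) = 0.4376315
uc = sqrt(0.2043409^2 + 0.98358553^2 + 0.39032294^2 + 0.4376315^2) = 1.163215
U = k * uc = 2 * 1.163215
U = 2.3264

2.3264


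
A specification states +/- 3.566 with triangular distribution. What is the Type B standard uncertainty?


u_B = half_width / sqrt(6)
u_B = 3.566 / 2.4494897
u_B = 1.4558

1.4558


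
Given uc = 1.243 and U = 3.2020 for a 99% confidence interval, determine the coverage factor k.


k = U / uc
k = 3.2020 / 1.243
k = 2.576

2.576


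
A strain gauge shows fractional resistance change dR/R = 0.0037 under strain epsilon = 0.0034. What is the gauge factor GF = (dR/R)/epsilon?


GF = (dR/R) / epsilon
= 0.0037 / 0.0034
= 1.0882

1.0882


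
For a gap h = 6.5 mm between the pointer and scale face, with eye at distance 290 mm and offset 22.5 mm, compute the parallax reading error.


error = h * offset / d
= 6.5 * 22.5 / 290
= 0.5043

0.5043


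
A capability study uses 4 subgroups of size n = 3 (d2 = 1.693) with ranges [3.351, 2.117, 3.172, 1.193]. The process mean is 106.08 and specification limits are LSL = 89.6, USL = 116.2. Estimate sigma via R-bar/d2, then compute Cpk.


R_bar = (3.351 + 2.117 + 3.172 + 1.193) / 4 = 2.45825
sigma = R_bar / d2 = 2.45825 / 1.693 = 1.4520083
Cp = (USL - LSL)/(6*sigma) = (116.2 - 89.6)/(6*1.4520083) = 3.0532
Cpu = (116.2 - 106.08)/(3*1.4520083) = 2.3232
Cpl = (106.08 - 89.6)/(3*1.4520083) = 3.7833
Cpk = min(Cpu, Cpl) = 2.3232

2.3232


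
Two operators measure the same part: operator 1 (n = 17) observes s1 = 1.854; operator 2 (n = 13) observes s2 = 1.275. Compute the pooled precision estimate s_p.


s_p = sqrt(((n1-1)*s1^2 + (n2-1)*s2^2) / (n1+n2-2))
numerator = (17-1)*1.854^2 + (13-1)*1.275^2 = 54.997056 + 19.5075 = 74.504556
denominator = 17 + 13 - 2 = 28
s_p^2 = 74.504556 / 28 = 2.660877
s_p = sqrt(2.660877) = 1.6312

1.6312


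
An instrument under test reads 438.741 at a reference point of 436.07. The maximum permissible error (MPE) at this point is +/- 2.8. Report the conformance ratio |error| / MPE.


e = indication - reference = 438.741 - 436.07 = 2.6710
|e| = 2.6710
ratio = |e| / MPE = 2.6710 / 2.8
ratio = 0.9539

0.9539


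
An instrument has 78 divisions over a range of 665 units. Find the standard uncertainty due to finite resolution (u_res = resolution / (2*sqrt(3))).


resolution = range / divisions
resolution = 665 / 78 = 8.525641
u_res = resolution / (2*sqrt(3))
u_res = 8.525641 / 3.4641016
u_res = 2.4611

2.4611


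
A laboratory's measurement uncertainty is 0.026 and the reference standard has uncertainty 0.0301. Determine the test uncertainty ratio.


TUR = u_lab / u_ref
= 0.026 / 0.0301
= 0.8638

0.8638


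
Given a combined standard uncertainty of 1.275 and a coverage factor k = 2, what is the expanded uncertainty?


U = k * uc
U = 2 * 1.275
U = 2.5500

2.5500


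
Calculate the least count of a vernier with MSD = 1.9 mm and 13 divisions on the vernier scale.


LC = MSD / n_div
= 1.9 / 13
= 0.1462

0.1462


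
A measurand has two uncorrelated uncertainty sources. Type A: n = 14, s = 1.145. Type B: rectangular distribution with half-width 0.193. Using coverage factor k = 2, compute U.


u_A = s / sqrt(n) = 1.145 / sqrt(14) = 0.30601412
u_B = half_width / sqrt(3) = 0.193 / sqrt(3) = 0.1114286
uc = sqrt(u_A^2 + u_B^2) = sqrt(0.30601412^2 + 0.1114286^2) = 0.32567004
U = k * uc = 2 * 0.32567004
U = 0.6513

0.6513


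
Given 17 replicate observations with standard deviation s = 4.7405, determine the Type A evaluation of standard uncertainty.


u_A = s / sqrt(n)
u_A = 4.7405 / sqrt(17)
u_A = 4.7405 / 4.1231056
u_A = 1.1497

1.1497


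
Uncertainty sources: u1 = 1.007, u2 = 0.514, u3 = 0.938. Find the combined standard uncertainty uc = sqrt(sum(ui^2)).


uc = sqrt(1.007^2 + 0.514^2 + 0.938^2)
uc = sqrt(2.158089)
uc = 1.4690

1.4690


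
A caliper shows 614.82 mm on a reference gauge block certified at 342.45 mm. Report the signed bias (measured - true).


Systematic error = measured - true
= 614.82 - 342.45
= 272.3700

272.3700


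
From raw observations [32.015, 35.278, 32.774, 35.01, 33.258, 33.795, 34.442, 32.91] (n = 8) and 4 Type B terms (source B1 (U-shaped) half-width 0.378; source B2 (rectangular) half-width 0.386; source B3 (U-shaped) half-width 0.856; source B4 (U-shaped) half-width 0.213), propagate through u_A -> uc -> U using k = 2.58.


mean = (32.015 + 35.278 + 32.774 + 35.01 + 33.258 + 33.795 + 34.442 + 32.91) / 8 = 33.68525
s = sqrt(sum((x - mean)^2)/(n-1)) = 1.1514089
u_A = s / sqrt(n) = 1.1514089 / sqrt(8) = 0.40708452
u_B1 = 0.378 / sqrt(2) = 0.26728636
u_B2 = 0.386 / sqrt(3) = 0.2228572
u_B3 = 0.856 / sqrt(2) = 0.6052834
u_B4 = 0.213 / sqrt(2) = 0.15061374
uc = sqrt(0.40708452^2 + 0.26728636^2 + 0.2228572^2 + 0.6052834^2 + 0.15061374^2) = 0.82211777
U = k * uc = 2.58 * 0.82211777
U = 2.1211

2.1211


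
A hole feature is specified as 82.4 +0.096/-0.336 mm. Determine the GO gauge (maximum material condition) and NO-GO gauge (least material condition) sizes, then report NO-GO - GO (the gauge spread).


GO = nominal - lower_tol (smallest hole = maximum material condition)
GO = 82.4 - 0.336 = 82.064
NO-GO = nominal + upper_tol (largest hole = least material condition)
NO-GO = 82.4 + 0.096 = 82.496
spread = NO-GO - GO = 82.496 - 82.064 = 0.4320

0.4320


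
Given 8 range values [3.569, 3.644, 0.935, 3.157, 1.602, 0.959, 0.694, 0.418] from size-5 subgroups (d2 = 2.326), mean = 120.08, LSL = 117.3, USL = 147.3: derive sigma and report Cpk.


R_bar = (3.569 + 3.644 + 0.935 + 3.157 + 1.602 + 0.959 + 0.694 + 0.418) / 8 = 1.87225
sigma = R_bar / d2 = 1.87225 / 2.326 = 0.80492261
Cp = (USL - LSL)/(6*sigma) = (147.3 - 117.3)/(6*0.80492261) = 6.2118
Cpu = (147.3 - 120.08)/(3*0.80492261) = 11.2723
Cpl = (120.08 - 117.3)/(3*0.80492261) = 1.1512
Cpk = min(Cpu, Cpl) = 1.1512

1.1512


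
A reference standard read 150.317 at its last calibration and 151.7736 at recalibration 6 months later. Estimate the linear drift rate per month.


rate = (v2 - v1) / months
= (151.7736 - 150.317) / 6
= 1.4566 / 6
= 0.2428

0.2428


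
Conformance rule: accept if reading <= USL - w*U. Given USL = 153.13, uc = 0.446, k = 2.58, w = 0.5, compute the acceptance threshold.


U = k * uc = 2.58 * 0.446 = 1.15068
guard band g = w * U = 0.5 * 1.15068 = 0.57534
AL = USL - g = 153.13 - 0.57534
AL = 152.5547

152.5547


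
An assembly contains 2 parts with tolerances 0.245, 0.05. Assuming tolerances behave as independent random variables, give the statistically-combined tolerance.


RSS = sqrt(0.245^2 + 0.05^2)
= sqrt(0.062525)
= 0.2500

0.2500


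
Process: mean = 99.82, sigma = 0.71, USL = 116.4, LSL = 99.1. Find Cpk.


Cpu = (USL - mean) / (3*sigma) = (116.4 - 99.82) / (3*0.71) = 7.7840
Cpl = (mean - LSL) / (3*sigma) = (99.82 - 99.1) / (3*0.71) = 0.3380
Cpk = min(Cpu, Cpl) = 0.3380

0.3380


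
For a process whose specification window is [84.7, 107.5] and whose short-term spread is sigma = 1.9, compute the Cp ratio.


Cp = (USL - LSL) / (6 * sigma)
= (107.5 - 84.7) / (6 * 1.9)
= 22.8000 / 11.4000
= 2.0000

2.0000


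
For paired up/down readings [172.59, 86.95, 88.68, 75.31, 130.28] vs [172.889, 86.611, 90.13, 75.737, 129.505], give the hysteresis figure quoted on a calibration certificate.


|172.59 - 172.889| = 0.2990
|86.95 - 86.611| = 0.3390
|88.68 - 90.13| = 1.4500
|75.31 - 75.737| = 0.4270
|130.28 - 129.505| = 0.7750
hysteresis = max(diffs) = 1.4500

1.4500


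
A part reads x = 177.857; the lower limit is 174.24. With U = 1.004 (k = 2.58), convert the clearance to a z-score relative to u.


u = U / k = 1.004 / 2.58 = 0.38914729
margin = |LSL - x| = |174.24 - 177.857| = 3.617
z = margin / u = 3.617 / 0.38914729
z = 9.2947

9.2947


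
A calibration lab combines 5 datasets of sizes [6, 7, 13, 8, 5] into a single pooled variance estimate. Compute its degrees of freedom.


nu = sum_i (n_i - 1)
nu = ((6 - 1) + (7 - 1) + (13 - 1) + (8 - 1) + (5 - 1))
nu = 5 + 6 + 12 + 7 + 4
nu = 34

34


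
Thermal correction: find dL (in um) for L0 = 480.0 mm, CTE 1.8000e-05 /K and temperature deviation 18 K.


dL = L * alpha * dT
= 480.0 * 1.8000e-05 * 18
= 0.1555200 mm
dL_um = 0.1555200 * 1000 = 155.5200 um

155.5200


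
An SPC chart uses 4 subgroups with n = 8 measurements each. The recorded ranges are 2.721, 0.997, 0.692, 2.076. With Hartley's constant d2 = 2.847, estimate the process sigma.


R_bar = (2.721 + 0.997 + 0.692 + 2.076) / 4
R_bar = 6.486 / 4 = 1.6215
sigma_hat = R_bar / d2 = 1.6215 / 2.847 = 0.5695

0.5695


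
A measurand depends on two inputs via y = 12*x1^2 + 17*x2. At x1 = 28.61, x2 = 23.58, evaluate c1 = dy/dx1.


y = 12*x1^2 + 17*x2
dy/dx1 = 2*12*x1
Evaluate at x1 = 28.61: c1 = 24 * 28.61
c1 = 686.6400

686.6400


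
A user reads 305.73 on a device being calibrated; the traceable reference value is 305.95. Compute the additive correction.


Correction = standard - reading
= 305.95 - 305.73
= 0.2200

0.2200


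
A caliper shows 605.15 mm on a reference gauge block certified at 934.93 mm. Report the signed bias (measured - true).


Systematic error = measured - true
= 605.15 - 934.93
= -329.7800

-329.7800


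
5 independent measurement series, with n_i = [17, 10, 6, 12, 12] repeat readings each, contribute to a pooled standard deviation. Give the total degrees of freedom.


nu = sum_i (n_i - 1)
nu = ((17 - 1) + (10 - 1) + (6 - 1) + (12 - 1) + (12 - 1))
nu = 16 + 9 + 5 + 11 + 11
nu = 52

52


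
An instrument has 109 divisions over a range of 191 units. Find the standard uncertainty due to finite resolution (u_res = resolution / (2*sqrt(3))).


resolution = range / divisions
resolution = 191 / 109 = 1.7522936
u_res = resolution / (2*sqrt(3))
u_res = 1.7522936 / 3.4641016
u_res = 0.5058

0.5058


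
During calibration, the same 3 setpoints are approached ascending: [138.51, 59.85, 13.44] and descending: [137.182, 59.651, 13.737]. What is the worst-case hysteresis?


|138.51 - 137.182| = 1.3280
|59.85 - 59.651| = 0.1990
|13.44 - 13.737| = 0.2970
hysteresis = max(diffs) = 1.3280

1.3280


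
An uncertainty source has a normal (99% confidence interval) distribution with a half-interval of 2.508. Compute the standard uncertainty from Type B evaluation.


u_B = half_width / 2.576
u_B = 2.508 / 2.576
u_B = 0.9736

0.9736


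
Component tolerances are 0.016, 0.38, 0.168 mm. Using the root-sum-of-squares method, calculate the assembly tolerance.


RSS = sqrt(0.016^2 + 0.38^2 + 0.168^2)
= sqrt(0.17288)
= 0.4158

0.4158


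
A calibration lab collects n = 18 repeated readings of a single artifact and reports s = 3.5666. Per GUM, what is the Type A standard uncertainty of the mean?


u_A = s / sqrt(n)
u_A = 3.5666 / sqrt(18)
u_A = 3.5666 / 4.2426407
u_A = 0.8407

0.8407


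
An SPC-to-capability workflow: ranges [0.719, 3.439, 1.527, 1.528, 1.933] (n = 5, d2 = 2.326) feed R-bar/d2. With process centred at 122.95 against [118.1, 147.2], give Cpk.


R_bar = (0.719 + 3.439 + 1.527 + 1.528 + 1.933) / 5 = 1.8292
sigma = R_bar / d2 = 1.8292 / 2.326 = 0.78641445
Cp = (USL - LSL)/(6*sigma) = (147.2 - 118.1)/(6*0.78641445) = 6.1672
Cpu = (147.2 - 122.95)/(3*0.78641445) = 10.2787
Cpl = (122.95 - 118.1)/(3*0.78641445) = 2.0557
Cpk = min(Cpu, Cpl) = 2.0557

2.0557


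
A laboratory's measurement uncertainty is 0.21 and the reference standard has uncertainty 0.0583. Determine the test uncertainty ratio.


TUR = u_lab / u_ref
= 0.21 / 0.0583
= 3.6021

3.6021


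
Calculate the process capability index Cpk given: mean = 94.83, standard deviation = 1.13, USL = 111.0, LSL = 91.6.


Cpu = (USL - mean) / (3*sigma) = (111.0 - 94.83) / (3*1.13) = 4.7699
Cpl = (mean - LSL) / (3*sigma) = (94.83 - 91.6) / (3*1.13) = 0.9528
Cpk = min(Cpu, Cpl) = 0.9528

0.9528


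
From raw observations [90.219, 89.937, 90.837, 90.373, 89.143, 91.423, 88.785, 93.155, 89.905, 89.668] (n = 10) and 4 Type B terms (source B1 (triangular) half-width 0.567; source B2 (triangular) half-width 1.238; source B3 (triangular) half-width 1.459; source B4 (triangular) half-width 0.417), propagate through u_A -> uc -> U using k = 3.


mean = (90.219 + 89.937 + 90.837 + 90.373 + 89.143 + 91.423 + 88.785 + 93.155 + 89.905 + 89.668) / 10 = 90.3445
s = sqrt(sum((x - mean)^2)/(n-1)) = 1.2478293
u_A = s / sqrt(n) = 1.2478293 / sqrt(10) = 0.39459827
u_B1 = 0.567 / sqrt(6) = 0.23147678
u_B2 = 1.238 / sqrt(6) = 0.50541138
u_B3 = 1.459 / sqrt(6) = 0.59563426
u_B4 = 0.417 / sqrt(6) = 0.17023954
uc = sqrt(0.39459827^2 + 0.23147678^2 + 0.50541138^2 + 0.59563426^2 + 0.17023954^2) = 0.92113605
U = k * uc = 3 * 0.92113605
U = 2.7634

2.7634


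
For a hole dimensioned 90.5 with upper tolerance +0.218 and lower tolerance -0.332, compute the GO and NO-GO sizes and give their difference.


GO = nominal - lower_tol (smallest hole = maximum material condition)
GO = 90.5 - 0.332 = 90.168
NO-GO = nominal + upper_tol (largest hole = least material condition)
NO-GO = 90.5 + 0.218 = 90.718
spread = NO-GO - GO = 90.718 - 90.168 = 0.5500

0.5500


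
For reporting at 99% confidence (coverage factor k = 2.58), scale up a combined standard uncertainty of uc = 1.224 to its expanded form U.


U = k * uc
U = 2.58 * 1.224
U = 3.1579

3.1579


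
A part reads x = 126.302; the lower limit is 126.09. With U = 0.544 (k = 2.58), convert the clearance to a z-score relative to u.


u = U / k = 0.544 / 2.58 = 0.21085271
margin = |LSL - x| = |126.09 - 126.302| = 0.212
z = margin / u = 0.212 / 0.21085271
z = 1.0054

1.0054


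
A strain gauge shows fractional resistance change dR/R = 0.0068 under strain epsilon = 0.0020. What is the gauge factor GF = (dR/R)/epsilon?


GF = (dR/R) / epsilon
= 0.0068 / 0.0020
= 3.4000

3.4000


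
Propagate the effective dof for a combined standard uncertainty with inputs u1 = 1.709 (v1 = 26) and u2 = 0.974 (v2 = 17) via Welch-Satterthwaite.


uc = sqrt(u1^2 + u2^2) = sqrt(1.709^2 + 0.974^2) = 1.9670681
v_eff = uc^4 / (u1^4/v1 + u2^4/v2)
= 1.9670681^4 / (1.709^4/26 + 0.974^4/17)
= 14.971923 / 0.3810318
v_eff = 39.2931

39.2931


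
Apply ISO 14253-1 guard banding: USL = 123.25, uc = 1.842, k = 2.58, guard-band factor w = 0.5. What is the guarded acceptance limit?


U = k * uc = 2.58 * 1.842 = 4.75236
guard band g = w * U = 0.5 * 4.75236 = 2.37618
AL = USL - g = 123.25 - 2.37618
AL = 120.8738

120.8738


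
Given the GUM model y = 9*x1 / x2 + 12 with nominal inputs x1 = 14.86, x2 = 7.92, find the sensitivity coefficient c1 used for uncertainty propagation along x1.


y = 9*x1 / x2 + 12
dy/dx1 = 9/x2
Evaluate at x2 = 7.92: c1 = 9 / 7.92
c1 = 1.1364

1.1364


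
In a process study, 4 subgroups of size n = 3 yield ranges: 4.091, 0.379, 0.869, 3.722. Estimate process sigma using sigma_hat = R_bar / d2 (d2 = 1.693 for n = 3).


R_bar = (4.091 + 0.379 + 0.869 + 3.722) / 4
R_bar = 9.061 / 4 = 2.26525
sigma_hat = R_bar / d2 = 2.26525 / 1.693 = 1.3380

1.3380


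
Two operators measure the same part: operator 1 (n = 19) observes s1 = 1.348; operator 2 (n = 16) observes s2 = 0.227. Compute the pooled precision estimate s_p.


s_p = sqrt(((n1-1)*s1^2 + (n2-1)*s2^2) / (n1+n2-2))
numerator = (19-1)*1.348^2 + (16-1)*0.227^2 = 32.707872 + 0.772935 = 33.480807
denominator = 19 + 16 - 2 = 33
s_p^2 = 33.480807 / 33 = 1.0145699
s_p = sqrt(1.0145699) = 1.0073

1.0073


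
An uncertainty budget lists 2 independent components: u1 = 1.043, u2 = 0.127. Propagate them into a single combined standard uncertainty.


uc = sqrt(1.043^2 + 0.127^2)
uc = sqrt(1.103978)
uc = 1.0507

1.0507


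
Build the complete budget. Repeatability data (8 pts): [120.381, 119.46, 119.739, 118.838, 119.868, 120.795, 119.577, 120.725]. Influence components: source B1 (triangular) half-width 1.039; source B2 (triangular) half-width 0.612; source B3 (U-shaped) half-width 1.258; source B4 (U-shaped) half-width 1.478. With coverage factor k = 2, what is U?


mean = (120.381 + 119.46 + 119.739 + 118.838 + 119.868 + 120.795 + 119.577 + 120.725) / 8 = 119.922875
s = sqrt(sum((x - mean)^2)/(n-1)) = 0.67204835
u_A = s / sqrt(n) = 0.67204835 / sqrt(8) = 0.23760497
u_B1 = 1.039 / sqrt(6) = 0.42416997
u_B2 = 0.612 / sqrt(6) = 0.24984795
u_B3 = 1.258 / sqrt(2) = 0.88954033
u_B4 = 1.478 / sqrt(2) = 1.0451038
uc = sqrt(0.23760497^2 + 0.42416997^2 + 0.24984795^2 + 0.88954033^2 + 1.0451038^2) = 1.4772692
U = k * uc = 2 * 1.4772692
U = 2.9545

2.9545


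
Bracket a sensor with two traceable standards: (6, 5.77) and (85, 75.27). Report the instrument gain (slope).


slope = (y2 - y1) / (x2 - x1)
= (75.27 - 5.77) / (85 - 6)
= 69.5000 / 79
= 0.8797

0.8797


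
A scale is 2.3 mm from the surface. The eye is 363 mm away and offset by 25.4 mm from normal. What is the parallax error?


error = h * offset / d
= 2.3 * 25.4 / 363
= 0.1609

0.1609


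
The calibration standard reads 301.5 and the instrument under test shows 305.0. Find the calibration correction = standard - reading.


Correction = standard - reading
= 301.5 - 305.0
= -3.5000

-3.5000


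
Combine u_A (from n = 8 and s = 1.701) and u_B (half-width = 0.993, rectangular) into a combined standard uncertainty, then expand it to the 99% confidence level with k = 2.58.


u_A = s / sqrt(n) = 1.701 / sqrt(8) = 0.60139432
u_B = half_width / sqrt(3) = 0.993 / sqrt(3) = 0.57330882
uc = sqrt(u_A^2 + u_B^2) = sqrt(0.60139432^2 + 0.57330882^2) = 0.83087793
U = k * uc = 2.58 * 0.83087793
U = 2.1437

2.1437


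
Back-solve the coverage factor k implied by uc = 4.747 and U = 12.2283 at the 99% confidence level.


k = U / uc
k = 12.2283 / 4.747
k = 2.576

2.576


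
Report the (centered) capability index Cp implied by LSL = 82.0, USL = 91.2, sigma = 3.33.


Cp = (USL - LSL) / (6 * sigma)
= (91.2 - 82.0) / (6 * 3.33)
= 9.2000 / 19.9800
= 0.4605

0.4605


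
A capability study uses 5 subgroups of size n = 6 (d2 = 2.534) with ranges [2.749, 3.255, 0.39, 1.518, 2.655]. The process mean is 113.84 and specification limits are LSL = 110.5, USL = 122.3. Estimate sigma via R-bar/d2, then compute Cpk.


R_bar = (2.749 + 3.255 + 0.39 + 1.518 + 2.655) / 5 = 2.1134
sigma = R_bar / d2 = 2.1134 / 2.534 = 0.83401736
Cp = (USL - LSL)/(6*sigma) = (122.3 - 110.5)/(6*0.83401736) = 2.3581
Cpu = (122.3 - 113.84)/(3*0.83401736) = 3.3812
Cpl = (113.84 - 110.5)/(3*0.83401736) = 1.3349
Cpk = min(Cpu, Cpl) = 1.3349

1.3349


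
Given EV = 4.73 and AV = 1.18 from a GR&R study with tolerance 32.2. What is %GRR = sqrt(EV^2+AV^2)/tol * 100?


GRR = sqrt(EV^2 + AV^2) = sqrt(4.73^2 + 1.18^2) = 4.8749667
%GRR = GRR / tol * 100 = 4.8749667 / 32.2 * 100
%GRR = 15.1396

15.1396


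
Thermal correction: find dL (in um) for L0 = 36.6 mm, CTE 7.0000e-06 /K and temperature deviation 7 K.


dL = L * alpha * dT
= 36.6 * 7.0000e-06 * 7
= 0.0017934 mm
dL_um = 0.0017934 * 1000 = 1.7934 um

1.7934


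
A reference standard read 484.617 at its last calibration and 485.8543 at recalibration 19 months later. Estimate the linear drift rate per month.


rate = (v2 - v1) / months
= (485.8543 - 484.617) / 19
= 1.2373 / 19
= 0.0651

0.0651


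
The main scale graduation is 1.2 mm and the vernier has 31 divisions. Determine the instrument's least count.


LC = MSD / n_div
= 1.2 / 31
= 0.0387

0.0387


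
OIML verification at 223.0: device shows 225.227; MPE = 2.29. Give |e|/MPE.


e = indication - reference = 225.227 - 223.0 = 2.2270
|e| = 2.2270
ratio = |e| / MPE = 2.2270 / 2.29
ratio = 0.9725

0.9725


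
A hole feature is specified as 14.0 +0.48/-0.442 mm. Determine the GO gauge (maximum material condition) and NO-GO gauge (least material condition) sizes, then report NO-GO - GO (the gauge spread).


GO = nominal - lower_tol (smallest hole = maximum material condition)
GO = 14.0 - 0.442 = 13.558
NO-GO = nominal + upper_tol (largest hole = least material condition)
NO-GO = 14.0 + 0.48 = 14.48
spread = NO-GO - GO = 14.48 - 13.558 = 0.9220

0.9220


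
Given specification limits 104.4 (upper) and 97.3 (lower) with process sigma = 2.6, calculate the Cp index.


Cp = (USL - LSL) / (6 * sigma)
= (104.4 - 97.3) / (6 * 2.6)
= 7.1000 / 15.6000
= 0.4551

0.4551


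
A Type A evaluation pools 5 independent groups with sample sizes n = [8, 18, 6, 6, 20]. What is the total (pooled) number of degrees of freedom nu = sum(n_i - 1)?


nu = sum_i (n_i - 1)
nu = ((8 - 1) + (18 - 1) + (6 - 1) + (6 - 1) + (20 - 1))
nu = 7 + 17 + 5 + 5 + 19
nu = 53

53


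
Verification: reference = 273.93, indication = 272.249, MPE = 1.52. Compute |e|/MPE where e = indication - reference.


e = indication - reference = 272.249 - 273.93 = -1.6810
|e| = 1.6810
ratio = |e| / MPE = 1.6810 / 1.52
ratio = 1.1059

1.1059


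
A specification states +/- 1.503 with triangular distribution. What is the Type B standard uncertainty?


u_B = half_width / sqrt(6)
u_B = 1.503 / 2.4494897
u_B = 0.6136

0.6136


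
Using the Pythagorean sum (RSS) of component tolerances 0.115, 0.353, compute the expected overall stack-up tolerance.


RSS = sqrt(0.115^2 + 0.353^2)
= sqrt(0.137834)
= 0.3713

0.3713


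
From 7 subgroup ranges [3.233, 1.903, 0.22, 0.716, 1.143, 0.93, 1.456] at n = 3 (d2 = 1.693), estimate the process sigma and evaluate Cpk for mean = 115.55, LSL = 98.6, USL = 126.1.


R_bar = (3.233 + 1.903 + 0.22 + 0.716 + 1.143 + 0.93 + 1.456) / 7 = 1.3715714
sigma = R_bar / d2 = 1.3715714 / 1.693 = 0.81014259
Cp = (USL - LSL)/(6*sigma) = (126.1 - 98.6)/(6*0.81014259) = 5.6574
Cpu = (126.1 - 115.55)/(3*0.81014259) = 4.3408
Cpl = (115.55 - 98.6)/(3*0.81014259) = 6.9741
Cpk = min(Cpu, Cpl) = 4.3408

4.3408


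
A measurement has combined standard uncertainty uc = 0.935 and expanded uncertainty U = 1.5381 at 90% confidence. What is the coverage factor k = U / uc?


k = U / uc
k = 1.5381 / 0.935
k = 1.645

1.645


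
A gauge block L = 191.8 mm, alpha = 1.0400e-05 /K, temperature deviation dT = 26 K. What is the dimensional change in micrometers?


dL = L * alpha * dT
= 191.8 * 1.0400e-05 * 26
= 0.0518627 mm
dL_um = 0.0518627 * 1000 = 51.8627 um

51.8627
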